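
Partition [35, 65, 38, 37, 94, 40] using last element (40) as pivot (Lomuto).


Pivot: 40
  35 <= 40: advance i (no swap)
  38 <= 40: swap -> [35, 38, 65, 37, 94, 40]
  37 <= 40: swap -> [35, 38, 37, 65, 94, 40]
Place pivot at 3: [35, 38, 37, 40, 94, 65]

Partitioned: [35, 38, 37, 40, 94, 65]


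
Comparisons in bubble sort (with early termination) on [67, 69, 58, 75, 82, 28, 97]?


Algorithm: bubble sort (with early termination)
Input: [67, 69, 58, 75, 82, 28, 97]
Sorted: [28, 58, 67, 69, 75, 82, 97]

21


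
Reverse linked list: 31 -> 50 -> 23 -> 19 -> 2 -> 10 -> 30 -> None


Step 1: curr=31, set curr.next=prev(None) | reversed so far: 31
Step 2: curr=50, set curr.next=prev(31) | reversed so far: 50 -> 31
Step 3: curr=23, set curr.next=prev(50) | reversed so far: 23 -> 50 -> 31
Step 4: curr=19, set curr.next=prev(23) | reversed so far: 19 -> 23 -> 50 -> 31
Step 5: curr=2, set curr.next=prev(19) | reversed so far: 2 -> 19 -> 23 -> 50 -> 31
Step 6: curr=10, set curr.next=prev(2) | reversed so far: 10 -> 2 -> 19 -> 23 -> 50 -> 31
Step 7: curr=30, set curr.next=prev(10) | reversed so far: 30 -> 10 -> 2 -> 19 -> 23 -> 50 -> 31

30 -> 10 -> 2 -> 19 -> 23 -> 50 -> 31 -> None


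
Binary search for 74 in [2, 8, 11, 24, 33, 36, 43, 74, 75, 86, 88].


Step 1: lo=0, hi=10, mid=5, val=36
Step 2: lo=6, hi=10, mid=8, val=75
Step 3: lo=6, hi=7, mid=6, val=43
Step 4: lo=7, hi=7, mid=7, val=74

Found at index 7


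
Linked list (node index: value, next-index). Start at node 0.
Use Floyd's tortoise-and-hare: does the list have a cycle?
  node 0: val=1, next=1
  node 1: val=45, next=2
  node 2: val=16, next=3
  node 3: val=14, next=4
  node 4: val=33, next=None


Floyd's tortoise (slow, +1) and hare (fast, +2):
  init: slow=0, fast=0
  step 1: slow=1, fast=2
  step 2: slow=2, fast=4
  step 3: fast -> None, no cycle

Cycle: no


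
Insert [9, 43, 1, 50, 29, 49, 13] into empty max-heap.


Insert 9: [9]
Insert 43: [43, 9]
Insert 1: [43, 9, 1]
Insert 50: [50, 43, 1, 9]
Insert 29: [50, 43, 1, 9, 29]
Insert 49: [50, 43, 49, 9, 29, 1]
Insert 13: [50, 43, 49, 9, 29, 1, 13]

Final heap: [50, 43, 49, 9, 29, 1, 13]


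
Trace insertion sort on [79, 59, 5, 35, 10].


Initial: [79, 59, 5, 35, 10]
Insert 59: [59, 79, 5, 35, 10]
Insert 5: [5, 59, 79, 35, 10]
Insert 35: [5, 35, 59, 79, 10]
Insert 10: [5, 10, 35, 59, 79]

Sorted: [5, 10, 35, 59, 79]


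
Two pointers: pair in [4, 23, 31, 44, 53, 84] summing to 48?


lo=0(4)+hi=5(84)=88
lo=0(4)+hi=4(53)=57
lo=0(4)+hi=3(44)=48

Yes: 4+44=48


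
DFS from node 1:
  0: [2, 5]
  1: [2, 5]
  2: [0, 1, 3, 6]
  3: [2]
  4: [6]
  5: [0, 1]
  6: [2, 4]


Visit 1, push [5, 2]
Visit 2, push [6, 3, 0]
Visit 0, push [5]
Visit 5, push []
Visit 3, push []
Visit 6, push [4]
Visit 4, push []

DFS order: [1, 2, 0, 5, 3, 6, 4]


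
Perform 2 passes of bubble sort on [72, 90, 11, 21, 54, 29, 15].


Initial: [72, 90, 11, 21, 54, 29, 15]
Pass 1: [72, 11, 21, 54, 29, 15, 90] (5 swaps)
Pass 2: [11, 21, 54, 29, 15, 72, 90] (5 swaps)

After 2 passes: [11, 21, 54, 29, 15, 72, 90]


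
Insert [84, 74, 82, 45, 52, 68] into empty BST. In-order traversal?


Insert 84: root
Insert 74: L from 84
Insert 82: L from 84 -> R from 74
Insert 45: L from 84 -> L from 74
Insert 52: L from 84 -> L from 74 -> R from 45
Insert 68: L from 84 -> L from 74 -> R from 45 -> R from 52

In-order: [45, 52, 68, 74, 82, 84]


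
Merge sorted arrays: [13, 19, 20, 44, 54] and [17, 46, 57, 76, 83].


Take 13 from A
Take 17 from B
Take 19 from A
Take 20 from A
Take 44 from A
Take 46 from B
Take 54 from A

Merged: [13, 17, 19, 20, 44, 46, 54, 57, 76, 83]


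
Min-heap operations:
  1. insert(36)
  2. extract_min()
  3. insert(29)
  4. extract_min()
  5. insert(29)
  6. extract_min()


insert(36) -> [36]
extract_min()->36, []
insert(29) -> [29]
extract_min()->29, []
insert(29) -> [29]
extract_min()->29, []

Final heap: []


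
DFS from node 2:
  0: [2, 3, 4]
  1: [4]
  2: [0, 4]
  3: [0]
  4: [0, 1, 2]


Visit 2, push [4, 0]
Visit 0, push [4, 3]
Visit 3, push []
Visit 4, push [1]
Visit 1, push []

DFS order: [2, 0, 3, 4, 1]


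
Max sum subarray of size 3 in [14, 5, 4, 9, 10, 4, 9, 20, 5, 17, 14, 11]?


[0:3]: 23
[1:4]: 18
[2:5]: 23
[3:6]: 23
[4:7]: 23
[5:8]: 33
[6:9]: 34
[7:10]: 42
[8:11]: 36
[9:12]: 42

Max: 42 at [7:10]


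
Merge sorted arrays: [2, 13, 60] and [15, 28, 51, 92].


Take 2 from A
Take 13 from A
Take 15 from B
Take 28 from B
Take 51 from B
Take 60 from A

Merged: [2, 13, 15, 28, 51, 60, 92]


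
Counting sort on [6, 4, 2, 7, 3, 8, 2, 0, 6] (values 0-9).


Input: [6, 4, 2, 7, 3, 8, 2, 0, 6]
Counts: [1, 0, 2, 1, 1, 0, 2, 1, 1, 0]

Sorted: [0, 2, 2, 3, 4, 6, 6, 7, 8]


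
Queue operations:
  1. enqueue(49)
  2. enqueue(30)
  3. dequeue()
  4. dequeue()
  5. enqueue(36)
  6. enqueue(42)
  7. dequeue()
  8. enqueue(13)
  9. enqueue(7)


enqueue(49) -> [49]
enqueue(30) -> [49, 30]
dequeue()->49, [30]
dequeue()->30, []
enqueue(36) -> [36]
enqueue(42) -> [36, 42]
dequeue()->36, [42]
enqueue(13) -> [42, 13]
enqueue(7) -> [42, 13, 7]

Final queue: [42, 13, 7]


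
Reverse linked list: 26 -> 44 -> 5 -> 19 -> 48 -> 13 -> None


Step 1: curr=26, set curr.next=prev(None) | reversed so far: 26
Step 2: curr=44, set curr.next=prev(26) | reversed so far: 44 -> 26
Step 3: curr=5, set curr.next=prev(44) | reversed so far: 5 -> 44 -> 26
Step 4: curr=19, set curr.next=prev(5) | reversed so far: 19 -> 5 -> 44 -> 26
Step 5: curr=48, set curr.next=prev(19) | reversed so far: 48 -> 19 -> 5 -> 44 -> 26
Step 6: curr=13, set curr.next=prev(48) | reversed so far: 13 -> 48 -> 19 -> 5 -> 44 -> 26

13 -> 48 -> 19 -> 5 -> 44 -> 26 -> None


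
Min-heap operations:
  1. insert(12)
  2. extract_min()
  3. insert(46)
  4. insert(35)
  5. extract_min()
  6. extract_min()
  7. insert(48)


insert(12) -> [12]
extract_min()->12, []
insert(46) -> [46]
insert(35) -> [35, 46]
extract_min()->35, [46]
extract_min()->46, []
insert(48) -> [48]

Final heap: [48]


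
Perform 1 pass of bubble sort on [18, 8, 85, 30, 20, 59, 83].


Initial: [18, 8, 85, 30, 20, 59, 83]
Pass 1: [8, 18, 30, 20, 59, 83, 85] (5 swaps)

After 1 pass: [8, 18, 30, 20, 59, 83, 85]


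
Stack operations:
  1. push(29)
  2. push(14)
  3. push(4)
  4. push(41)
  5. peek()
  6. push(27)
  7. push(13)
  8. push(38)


push(29) -> [29]
push(14) -> [29, 14]
push(4) -> [29, 14, 4]
push(41) -> [29, 14, 4, 41]
peek()->41
push(27) -> [29, 14, 4, 41, 27]
push(13) -> [29, 14, 4, 41, 27, 13]
push(38) -> [29, 14, 4, 41, 27, 13, 38]

Final stack: [29, 14, 4, 41, 27, 13, 38]


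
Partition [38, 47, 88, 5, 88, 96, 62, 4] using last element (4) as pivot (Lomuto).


Pivot: 4
Place pivot at 0: [4, 47, 88, 5, 88, 96, 62, 38]

Partitioned: [4, 47, 88, 5, 88, 96, 62, 38]


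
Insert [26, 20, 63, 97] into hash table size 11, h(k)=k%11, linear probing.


Insert 26: h=4 -> slot 4
Insert 20: h=9 -> slot 9
Insert 63: h=8 -> slot 8
Insert 97: h=9, 1 probes -> slot 10

Table: [None, None, None, None, 26, None, None, None, 63, 20, 97]


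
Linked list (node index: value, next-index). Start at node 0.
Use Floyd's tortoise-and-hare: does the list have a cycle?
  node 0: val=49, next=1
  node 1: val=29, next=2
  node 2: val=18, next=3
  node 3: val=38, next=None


Floyd's tortoise (slow, +1) and hare (fast, +2):
  init: slow=0, fast=0
  step 1: slow=1, fast=2
  step 2: fast 2->3->None, no cycle

Cycle: no


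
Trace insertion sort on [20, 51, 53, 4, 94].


Initial: [20, 51, 53, 4, 94]
Insert 51: [20, 51, 53, 4, 94]
Insert 53: [20, 51, 53, 4, 94]
Insert 4: [4, 20, 51, 53, 94]
Insert 94: [4, 20, 51, 53, 94]

Sorted: [4, 20, 51, 53, 94]


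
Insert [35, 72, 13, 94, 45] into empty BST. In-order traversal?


Insert 35: root
Insert 72: R from 35
Insert 13: L from 35
Insert 94: R from 35 -> R from 72
Insert 45: R from 35 -> L from 72

In-order: [13, 35, 45, 72, 94]


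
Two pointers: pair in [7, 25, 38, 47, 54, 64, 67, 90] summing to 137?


lo=0(7)+hi=7(90)=97
lo=1(25)+hi=7(90)=115
lo=2(38)+hi=7(90)=128
lo=3(47)+hi=7(90)=137

Yes: 47+90=137


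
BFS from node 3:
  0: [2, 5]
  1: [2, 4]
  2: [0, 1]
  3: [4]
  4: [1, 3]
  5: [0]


Visit 3, enqueue [4]
Visit 4, enqueue [1]
Visit 1, enqueue [2]
Visit 2, enqueue [0]
Visit 0, enqueue [5]
Visit 5, enqueue []

BFS order: [3, 4, 1, 2, 0, 5]


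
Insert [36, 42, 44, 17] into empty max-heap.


Insert 36: [36]
Insert 42: [42, 36]
Insert 44: [44, 36, 42]
Insert 17: [44, 36, 42, 17]

Final heap: [44, 36, 42, 17]


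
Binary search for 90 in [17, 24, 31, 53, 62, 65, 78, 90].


Step 1: lo=0, hi=7, mid=3, val=53
Step 2: lo=4, hi=7, mid=5, val=65
Step 3: lo=6, hi=7, mid=6, val=78
Step 4: lo=7, hi=7, mid=7, val=90

Found at index 7


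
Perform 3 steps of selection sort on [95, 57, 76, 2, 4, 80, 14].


Initial: [95, 57, 76, 2, 4, 80, 14]
Step 1: min=2 at 3
  Swap: [2, 57, 76, 95, 4, 80, 14]
Step 2: min=4 at 4
  Swap: [2, 4, 76, 95, 57, 80, 14]
Step 3: min=14 at 6
  Swap: [2, 4, 14, 95, 57, 80, 76]

After 3 steps: [2, 4, 14, 95, 57, 80, 76]


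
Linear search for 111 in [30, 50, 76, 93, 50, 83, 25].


i=0: 30!=111
i=1: 50!=111
i=2: 76!=111
i=3: 93!=111
i=4: 50!=111
i=5: 83!=111
i=6: 25!=111

Not found, 7 comps


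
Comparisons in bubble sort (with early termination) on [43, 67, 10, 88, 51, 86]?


Algorithm: bubble sort (with early termination)
Input: [43, 67, 10, 88, 51, 86]
Sorted: [10, 43, 51, 67, 86, 88]

12


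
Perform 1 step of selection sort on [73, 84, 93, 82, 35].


Initial: [73, 84, 93, 82, 35]
Step 1: min=35 at 4
  Swap: [35, 84, 93, 82, 73]

After 1 step: [35, 84, 93, 82, 73]


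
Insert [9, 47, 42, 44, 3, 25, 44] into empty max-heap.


Insert 9: [9]
Insert 47: [47, 9]
Insert 42: [47, 9, 42]
Insert 44: [47, 44, 42, 9]
Insert 3: [47, 44, 42, 9, 3]
Insert 25: [47, 44, 42, 9, 3, 25]
Insert 44: [47, 44, 44, 9, 3, 25, 42]

Final heap: [47, 44, 44, 9, 3, 25, 42]


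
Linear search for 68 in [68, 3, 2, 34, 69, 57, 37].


i=0: 68==68 found!

Found at 0, 1 comps


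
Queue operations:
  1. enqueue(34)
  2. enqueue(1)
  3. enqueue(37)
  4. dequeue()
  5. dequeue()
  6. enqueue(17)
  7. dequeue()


enqueue(34) -> [34]
enqueue(1) -> [34, 1]
enqueue(37) -> [34, 1, 37]
dequeue()->34, [1, 37]
dequeue()->1, [37]
enqueue(17) -> [37, 17]
dequeue()->37, [17]

Final queue: [17]


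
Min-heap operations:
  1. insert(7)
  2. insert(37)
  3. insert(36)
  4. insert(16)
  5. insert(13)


insert(7) -> [7]
insert(37) -> [7, 37]
insert(36) -> [7, 37, 36]
insert(16) -> [7, 16, 36, 37]
insert(13) -> [7, 13, 36, 37, 16]

Final heap: [7, 13, 36, 37, 16]


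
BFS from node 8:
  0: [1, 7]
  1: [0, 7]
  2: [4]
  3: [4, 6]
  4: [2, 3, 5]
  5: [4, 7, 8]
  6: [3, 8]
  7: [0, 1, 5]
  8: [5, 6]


Visit 8, enqueue [5, 6]
Visit 5, enqueue [4, 7]
Visit 6, enqueue [3]
Visit 4, enqueue [2]
Visit 7, enqueue [0, 1]
Visit 3, enqueue []
Visit 2, enqueue []
Visit 0, enqueue []
Visit 1, enqueue []

BFS order: [8, 5, 6, 4, 7, 3, 2, 0, 1]


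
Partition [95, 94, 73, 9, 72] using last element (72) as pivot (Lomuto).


Pivot: 72
  9 <= 72: swap -> [9, 94, 73, 95, 72]
Place pivot at 1: [9, 72, 73, 95, 94]

Partitioned: [9, 72, 73, 95, 94]


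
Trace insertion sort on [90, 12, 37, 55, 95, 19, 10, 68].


Initial: [90, 12, 37, 55, 95, 19, 10, 68]
Insert 12: [12, 90, 37, 55, 95, 19, 10, 68]
Insert 37: [12, 37, 90, 55, 95, 19, 10, 68]
Insert 55: [12, 37, 55, 90, 95, 19, 10, 68]
Insert 95: [12, 37, 55, 90, 95, 19, 10, 68]
Insert 19: [12, 19, 37, 55, 90, 95, 10, 68]
Insert 10: [10, 12, 19, 37, 55, 90, 95, 68]
Insert 68: [10, 12, 19, 37, 55, 68, 90, 95]

Sorted: [10, 12, 19, 37, 55, 68, 90, 95]


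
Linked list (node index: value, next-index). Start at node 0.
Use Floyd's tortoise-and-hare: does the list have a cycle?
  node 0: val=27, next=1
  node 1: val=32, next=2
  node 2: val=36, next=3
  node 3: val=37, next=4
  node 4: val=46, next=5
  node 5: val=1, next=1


Floyd's tortoise (slow, +1) and hare (fast, +2):
  init: slow=0, fast=0
  step 1: slow=1, fast=2
  step 2: slow=2, fast=4
  step 3: slow=3, fast=1
  step 4: slow=4, fast=3
  step 5: slow=5, fast=5
  slow == fast at node 5: cycle detected

Cycle: yes


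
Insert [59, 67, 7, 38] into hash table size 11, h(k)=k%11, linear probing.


Insert 59: h=4 -> slot 4
Insert 67: h=1 -> slot 1
Insert 7: h=7 -> slot 7
Insert 38: h=5 -> slot 5

Table: [None, 67, None, None, 59, 38, None, 7, None, None, None]


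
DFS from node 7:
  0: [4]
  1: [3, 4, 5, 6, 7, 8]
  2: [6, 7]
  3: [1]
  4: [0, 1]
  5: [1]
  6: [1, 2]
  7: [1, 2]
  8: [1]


Visit 7, push [2, 1]
Visit 1, push [8, 6, 5, 4, 3]
Visit 3, push []
Visit 4, push [0]
Visit 0, push []
Visit 5, push []
Visit 6, push [2]
Visit 2, push []
Visit 8, push []

DFS order: [7, 1, 3, 4, 0, 5, 6, 2, 8]


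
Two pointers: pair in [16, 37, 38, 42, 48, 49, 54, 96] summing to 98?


lo=0(16)+hi=7(96)=112
lo=0(16)+hi=6(54)=70
lo=1(37)+hi=6(54)=91
lo=2(38)+hi=6(54)=92
lo=3(42)+hi=6(54)=96
lo=4(48)+hi=6(54)=102
lo=4(48)+hi=5(49)=97

No pair found


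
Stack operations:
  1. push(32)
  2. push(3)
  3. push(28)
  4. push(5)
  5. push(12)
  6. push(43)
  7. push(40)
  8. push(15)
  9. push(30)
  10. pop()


push(32) -> [32]
push(3) -> [32, 3]
push(28) -> [32, 3, 28]
push(5) -> [32, 3, 28, 5]
push(12) -> [32, 3, 28, 5, 12]
push(43) -> [32, 3, 28, 5, 12, 43]
push(40) -> [32, 3, 28, 5, 12, 43, 40]
push(15) -> [32, 3, 28, 5, 12, 43, 40, 15]
push(30) -> [32, 3, 28, 5, 12, 43, 40, 15, 30]
pop()->30, [32, 3, 28, 5, 12, 43, 40, 15]

Final stack: [32, 3, 28, 5, 12, 43, 40, 15]


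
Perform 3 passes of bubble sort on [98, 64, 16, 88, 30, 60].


Initial: [98, 64, 16, 88, 30, 60]
Pass 1: [64, 16, 88, 30, 60, 98] (5 swaps)
Pass 2: [16, 64, 30, 60, 88, 98] (3 swaps)
Pass 3: [16, 30, 60, 64, 88, 98] (2 swaps)

After 3 passes: [16, 30, 60, 64, 88, 98]


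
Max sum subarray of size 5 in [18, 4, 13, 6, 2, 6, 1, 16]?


[0:5]: 43
[1:6]: 31
[2:7]: 28
[3:8]: 31

Max: 43 at [0:5]


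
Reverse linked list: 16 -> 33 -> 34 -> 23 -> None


Step 1: curr=16, set curr.next=prev(None) | reversed so far: 16
Step 2: curr=33, set curr.next=prev(16) | reversed so far: 33 -> 16
Step 3: curr=34, set curr.next=prev(33) | reversed so far: 34 -> 33 -> 16
Step 4: curr=23, set curr.next=prev(34) | reversed so far: 23 -> 34 -> 33 -> 16

23 -> 34 -> 33 -> 16 -> None


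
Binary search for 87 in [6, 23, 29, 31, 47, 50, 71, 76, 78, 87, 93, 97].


Step 1: lo=0, hi=11, mid=5, val=50
Step 2: lo=6, hi=11, mid=8, val=78
Step 3: lo=9, hi=11, mid=10, val=93
Step 4: lo=9, hi=9, mid=9, val=87

Found at index 9


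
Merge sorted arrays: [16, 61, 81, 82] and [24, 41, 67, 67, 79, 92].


Take 16 from A
Take 24 from B
Take 41 from B
Take 61 from A
Take 67 from B
Take 67 from B
Take 79 from B
Take 81 from A
Take 82 from A

Merged: [16, 24, 41, 61, 67, 67, 79, 81, 82, 92]


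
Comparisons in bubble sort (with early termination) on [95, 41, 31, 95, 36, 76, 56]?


Algorithm: bubble sort (with early termination)
Input: [95, 41, 31, 95, 36, 76, 56]
Sorted: [31, 36, 41, 56, 76, 95, 95]

18


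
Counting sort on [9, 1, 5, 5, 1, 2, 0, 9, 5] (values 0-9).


Input: [9, 1, 5, 5, 1, 2, 0, 9, 5]
Counts: [1, 2, 1, 0, 0, 3, 0, 0, 0, 2]

Sorted: [0, 1, 1, 2, 5, 5, 5, 9, 9]


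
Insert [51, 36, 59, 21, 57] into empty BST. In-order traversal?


Insert 51: root
Insert 36: L from 51
Insert 59: R from 51
Insert 21: L from 51 -> L from 36
Insert 57: R from 51 -> L from 59

In-order: [21, 36, 51, 57, 59]


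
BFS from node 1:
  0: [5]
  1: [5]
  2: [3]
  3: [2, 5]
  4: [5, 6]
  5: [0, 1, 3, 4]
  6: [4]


Visit 1, enqueue [5]
Visit 5, enqueue [0, 3, 4]
Visit 0, enqueue []
Visit 3, enqueue [2]
Visit 4, enqueue [6]
Visit 2, enqueue []
Visit 6, enqueue []

BFS order: [1, 5, 0, 3, 4, 2, 6]


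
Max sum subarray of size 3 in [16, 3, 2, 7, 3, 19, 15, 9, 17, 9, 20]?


[0:3]: 21
[1:4]: 12
[2:5]: 12
[3:6]: 29
[4:7]: 37
[5:8]: 43
[6:9]: 41
[7:10]: 35
[8:11]: 46

Max: 46 at [8:11]


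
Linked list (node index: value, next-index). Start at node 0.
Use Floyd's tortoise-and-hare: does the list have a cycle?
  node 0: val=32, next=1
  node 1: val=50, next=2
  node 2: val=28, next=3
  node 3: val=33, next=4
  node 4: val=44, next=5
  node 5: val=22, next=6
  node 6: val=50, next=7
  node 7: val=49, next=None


Floyd's tortoise (slow, +1) and hare (fast, +2):
  init: slow=0, fast=0
  step 1: slow=1, fast=2
  step 2: slow=2, fast=4
  step 3: slow=3, fast=6
  step 4: fast 6->7->None, no cycle

Cycle: no


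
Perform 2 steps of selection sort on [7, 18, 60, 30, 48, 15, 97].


Initial: [7, 18, 60, 30, 48, 15, 97]
Step 1: min=7 at 0
  Swap: [7, 18, 60, 30, 48, 15, 97]
Step 2: min=15 at 5
  Swap: [7, 15, 60, 30, 48, 18, 97]

After 2 steps: [7, 15, 60, 30, 48, 18, 97]


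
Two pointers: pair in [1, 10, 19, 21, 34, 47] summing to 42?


lo=0(1)+hi=5(47)=48
lo=0(1)+hi=4(34)=35
lo=1(10)+hi=4(34)=44
lo=1(10)+hi=3(21)=31
lo=2(19)+hi=3(21)=40

No pair found


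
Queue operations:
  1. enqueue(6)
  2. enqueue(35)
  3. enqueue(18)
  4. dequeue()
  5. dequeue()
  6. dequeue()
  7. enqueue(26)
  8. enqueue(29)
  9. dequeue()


enqueue(6) -> [6]
enqueue(35) -> [6, 35]
enqueue(18) -> [6, 35, 18]
dequeue()->6, [35, 18]
dequeue()->35, [18]
dequeue()->18, []
enqueue(26) -> [26]
enqueue(29) -> [26, 29]
dequeue()->26, [29]

Final queue: [29]


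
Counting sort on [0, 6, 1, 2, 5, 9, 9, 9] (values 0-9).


Input: [0, 6, 1, 2, 5, 9, 9, 9]
Counts: [1, 1, 1, 0, 0, 1, 1, 0, 0, 3]

Sorted: [0, 1, 2, 5, 6, 9, 9, 9]


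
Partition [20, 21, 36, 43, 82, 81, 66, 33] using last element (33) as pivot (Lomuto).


Pivot: 33
  20 <= 33: advance i (no swap)
  21 <= 33: advance i (no swap)
Place pivot at 2: [20, 21, 33, 43, 82, 81, 66, 36]

Partitioned: [20, 21, 33, 43, 82, 81, 66, 36]


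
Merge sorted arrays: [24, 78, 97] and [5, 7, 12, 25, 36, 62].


Take 5 from B
Take 7 from B
Take 12 from B
Take 24 from A
Take 25 from B
Take 36 from B
Take 62 from B

Merged: [5, 7, 12, 24, 25, 36, 62, 78, 97]


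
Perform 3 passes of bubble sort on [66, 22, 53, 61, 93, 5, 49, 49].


Initial: [66, 22, 53, 61, 93, 5, 49, 49]
Pass 1: [22, 53, 61, 66, 5, 49, 49, 93] (6 swaps)
Pass 2: [22, 53, 61, 5, 49, 49, 66, 93] (3 swaps)
Pass 3: [22, 53, 5, 49, 49, 61, 66, 93] (3 swaps)

After 3 passes: [22, 53, 5, 49, 49, 61, 66, 93]


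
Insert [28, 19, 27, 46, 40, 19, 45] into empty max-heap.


Insert 28: [28]
Insert 19: [28, 19]
Insert 27: [28, 19, 27]
Insert 46: [46, 28, 27, 19]
Insert 40: [46, 40, 27, 19, 28]
Insert 19: [46, 40, 27, 19, 28, 19]
Insert 45: [46, 40, 45, 19, 28, 19, 27]

Final heap: [46, 40, 45, 19, 28, 19, 27]


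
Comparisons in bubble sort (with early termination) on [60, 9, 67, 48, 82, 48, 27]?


Algorithm: bubble sort (with early termination)
Input: [60, 9, 67, 48, 82, 48, 27]
Sorted: [9, 27, 48, 48, 60, 67, 82]

21


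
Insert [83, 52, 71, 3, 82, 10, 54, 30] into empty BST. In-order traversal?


Insert 83: root
Insert 52: L from 83
Insert 71: L from 83 -> R from 52
Insert 3: L from 83 -> L from 52
Insert 82: L from 83 -> R from 52 -> R from 71
Insert 10: L from 83 -> L from 52 -> R from 3
Insert 54: L from 83 -> R from 52 -> L from 71
Insert 30: L from 83 -> L from 52 -> R from 3 -> R from 10

In-order: [3, 10, 30, 52, 54, 71, 82, 83]


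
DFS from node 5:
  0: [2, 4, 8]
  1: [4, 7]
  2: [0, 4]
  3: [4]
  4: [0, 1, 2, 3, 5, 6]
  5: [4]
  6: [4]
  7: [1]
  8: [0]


Visit 5, push [4]
Visit 4, push [6, 3, 2, 1, 0]
Visit 0, push [8, 2]
Visit 2, push []
Visit 8, push []
Visit 1, push [7]
Visit 7, push []
Visit 3, push []
Visit 6, push []

DFS order: [5, 4, 0, 2, 8, 1, 7, 3, 6]


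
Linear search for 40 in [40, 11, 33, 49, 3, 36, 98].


i=0: 40==40 found!

Found at 0, 1 comps


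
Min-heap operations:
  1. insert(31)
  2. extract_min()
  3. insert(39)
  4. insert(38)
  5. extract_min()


insert(31) -> [31]
extract_min()->31, []
insert(39) -> [39]
insert(38) -> [38, 39]
extract_min()->38, [39]

Final heap: [39]


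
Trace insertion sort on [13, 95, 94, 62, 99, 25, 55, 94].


Initial: [13, 95, 94, 62, 99, 25, 55, 94]
Insert 95: [13, 95, 94, 62, 99, 25, 55, 94]
Insert 94: [13, 94, 95, 62, 99, 25, 55, 94]
Insert 62: [13, 62, 94, 95, 99, 25, 55, 94]
Insert 99: [13, 62, 94, 95, 99, 25, 55, 94]
Insert 25: [13, 25, 62, 94, 95, 99, 55, 94]
Insert 55: [13, 25, 55, 62, 94, 95, 99, 94]
Insert 94: [13, 25, 55, 62, 94, 94, 95, 99]

Sorted: [13, 25, 55, 62, 94, 94, 95, 99]


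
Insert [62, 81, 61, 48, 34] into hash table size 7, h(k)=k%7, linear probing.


Insert 62: h=6 -> slot 6
Insert 81: h=4 -> slot 4
Insert 61: h=5 -> slot 5
Insert 48: h=6, 1 probes -> slot 0
Insert 34: h=6, 2 probes -> slot 1

Table: [48, 34, None, None, 81, 61, 62]


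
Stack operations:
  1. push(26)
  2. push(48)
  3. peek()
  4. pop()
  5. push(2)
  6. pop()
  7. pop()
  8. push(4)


push(26) -> [26]
push(48) -> [26, 48]
peek()->48
pop()->48, [26]
push(2) -> [26, 2]
pop()->2, [26]
pop()->26, []
push(4) -> [4]

Final stack: [4]


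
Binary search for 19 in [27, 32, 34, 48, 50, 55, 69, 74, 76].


Step 1: lo=0, hi=8, mid=4, val=50
Step 2: lo=0, hi=3, mid=1, val=32
Step 3: lo=0, hi=0, mid=0, val=27

Not found


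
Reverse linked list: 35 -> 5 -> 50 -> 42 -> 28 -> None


Step 1: curr=35, set curr.next=prev(None) | reversed so far: 35
Step 2: curr=5, set curr.next=prev(35) | reversed so far: 5 -> 35
Step 3: curr=50, set curr.next=prev(5) | reversed so far: 50 -> 5 -> 35
Step 4: curr=42, set curr.next=prev(50) | reversed so far: 42 -> 50 -> 5 -> 35
Step 5: curr=28, set curr.next=prev(42) | reversed so far: 28 -> 42 -> 50 -> 5 -> 35

28 -> 42 -> 50 -> 5 -> 35 -> None


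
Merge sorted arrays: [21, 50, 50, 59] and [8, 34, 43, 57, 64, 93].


Take 8 from B
Take 21 from A
Take 34 from B
Take 43 from B
Take 50 from A
Take 50 from A
Take 57 from B
Take 59 from A

Merged: [8, 21, 34, 43, 50, 50, 57, 59, 64, 93]


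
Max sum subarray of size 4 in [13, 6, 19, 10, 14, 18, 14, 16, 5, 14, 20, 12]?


[0:4]: 48
[1:5]: 49
[2:6]: 61
[3:7]: 56
[4:8]: 62
[5:9]: 53
[6:10]: 49
[7:11]: 55
[8:12]: 51

Max: 62 at [4:8]


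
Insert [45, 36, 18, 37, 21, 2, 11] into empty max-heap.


Insert 45: [45]
Insert 36: [45, 36]
Insert 18: [45, 36, 18]
Insert 37: [45, 37, 18, 36]
Insert 21: [45, 37, 18, 36, 21]
Insert 2: [45, 37, 18, 36, 21, 2]
Insert 11: [45, 37, 18, 36, 21, 2, 11]

Final heap: [45, 37, 18, 36, 21, 2, 11]


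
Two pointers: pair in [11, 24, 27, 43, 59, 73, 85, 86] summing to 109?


lo=0(11)+hi=7(86)=97
lo=1(24)+hi=7(86)=110
lo=1(24)+hi=6(85)=109

Yes: 24+85=109


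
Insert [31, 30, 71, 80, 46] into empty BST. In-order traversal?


Insert 31: root
Insert 30: L from 31
Insert 71: R from 31
Insert 80: R from 31 -> R from 71
Insert 46: R from 31 -> L from 71

In-order: [30, 31, 46, 71, 80]


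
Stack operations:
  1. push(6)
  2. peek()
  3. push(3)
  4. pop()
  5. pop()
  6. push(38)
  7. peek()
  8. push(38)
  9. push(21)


push(6) -> [6]
peek()->6
push(3) -> [6, 3]
pop()->3, [6]
pop()->6, []
push(38) -> [38]
peek()->38
push(38) -> [38, 38]
push(21) -> [38, 38, 21]

Final stack: [38, 38, 21]


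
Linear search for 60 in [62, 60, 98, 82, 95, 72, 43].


i=0: 62!=60
i=1: 60==60 found!

Found at 1, 2 comps


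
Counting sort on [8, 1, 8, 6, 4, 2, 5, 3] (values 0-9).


Input: [8, 1, 8, 6, 4, 2, 5, 3]
Counts: [0, 1, 1, 1, 1, 1, 1, 0, 2, 0]

Sorted: [1, 2, 3, 4, 5, 6, 8, 8]


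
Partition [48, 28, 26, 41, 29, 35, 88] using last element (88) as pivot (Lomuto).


Pivot: 88
  48 <= 88: advance i (no swap)
  28 <= 88: advance i (no swap)
  26 <= 88: advance i (no swap)
  41 <= 88: advance i (no swap)
  29 <= 88: advance i (no swap)
  35 <= 88: advance i (no swap)
Place pivot at 6: [48, 28, 26, 41, 29, 35, 88]

Partitioned: [48, 28, 26, 41, 29, 35, 88]


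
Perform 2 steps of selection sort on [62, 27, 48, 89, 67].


Initial: [62, 27, 48, 89, 67]
Step 1: min=27 at 1
  Swap: [27, 62, 48, 89, 67]
Step 2: min=48 at 2
  Swap: [27, 48, 62, 89, 67]

After 2 steps: [27, 48, 62, 89, 67]


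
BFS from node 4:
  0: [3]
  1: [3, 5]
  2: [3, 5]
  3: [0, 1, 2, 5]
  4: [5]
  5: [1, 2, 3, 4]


Visit 4, enqueue [5]
Visit 5, enqueue [1, 2, 3]
Visit 1, enqueue []
Visit 2, enqueue []
Visit 3, enqueue [0]
Visit 0, enqueue []

BFS order: [4, 5, 1, 2, 3, 0]


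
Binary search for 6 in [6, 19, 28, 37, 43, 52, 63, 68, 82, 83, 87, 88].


Step 1: lo=0, hi=11, mid=5, val=52
Step 2: lo=0, hi=4, mid=2, val=28
Step 3: lo=0, hi=1, mid=0, val=6

Found at index 0


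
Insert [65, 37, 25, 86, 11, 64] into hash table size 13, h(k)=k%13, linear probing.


Insert 65: h=0 -> slot 0
Insert 37: h=11 -> slot 11
Insert 25: h=12 -> slot 12
Insert 86: h=8 -> slot 8
Insert 11: h=11, 3 probes -> slot 1
Insert 64: h=12, 3 probes -> slot 2

Table: [65, 11, 64, None, None, None, None, None, 86, None, None, 37, 25]


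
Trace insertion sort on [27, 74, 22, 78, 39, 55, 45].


Initial: [27, 74, 22, 78, 39, 55, 45]
Insert 74: [27, 74, 22, 78, 39, 55, 45]
Insert 22: [22, 27, 74, 78, 39, 55, 45]
Insert 78: [22, 27, 74, 78, 39, 55, 45]
Insert 39: [22, 27, 39, 74, 78, 55, 45]
Insert 55: [22, 27, 39, 55, 74, 78, 45]
Insert 45: [22, 27, 39, 45, 55, 74, 78]

Sorted: [22, 27, 39, 45, 55, 74, 78]


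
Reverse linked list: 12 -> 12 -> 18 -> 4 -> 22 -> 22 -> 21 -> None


Step 1: curr=12, set curr.next=prev(None) | reversed so far: 12
Step 2: curr=12, set curr.next=prev(12) | reversed so far: 12 -> 12
Step 3: curr=18, set curr.next=prev(12) | reversed so far: 18 -> 12 -> 12
Step 4: curr=4, set curr.next=prev(18) | reversed so far: 4 -> 18 -> 12 -> 12
Step 5: curr=22, set curr.next=prev(4) | reversed so far: 22 -> 4 -> 18 -> 12 -> 12
Step 6: curr=22, set curr.next=prev(22) | reversed so far: 22 -> 22 -> 4 -> 18 -> 12 -> 12
Step 7: curr=21, set curr.next=prev(22) | reversed so far: 21 -> 22 -> 22 -> 4 -> 18 -> 12 -> 12

21 -> 22 -> 22 -> 4 -> 18 -> 12 -> 12 -> None


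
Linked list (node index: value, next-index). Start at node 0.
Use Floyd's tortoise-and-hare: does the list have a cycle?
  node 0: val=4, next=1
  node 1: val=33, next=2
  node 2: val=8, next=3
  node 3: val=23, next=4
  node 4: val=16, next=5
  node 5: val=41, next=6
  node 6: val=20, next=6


Floyd's tortoise (slow, +1) and hare (fast, +2):
  init: slow=0, fast=0
  step 1: slow=1, fast=2
  step 2: slow=2, fast=4
  step 3: slow=3, fast=6
  step 4: slow=4, fast=6
  step 5: slow=5, fast=6
  step 6: slow=6, fast=6
  slow == fast at node 6: cycle detected

Cycle: yes


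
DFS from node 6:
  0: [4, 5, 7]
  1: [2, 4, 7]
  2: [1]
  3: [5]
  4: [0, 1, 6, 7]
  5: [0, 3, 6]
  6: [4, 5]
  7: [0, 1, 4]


Visit 6, push [5, 4]
Visit 4, push [7, 1, 0]
Visit 0, push [7, 5]
Visit 5, push [3]
Visit 3, push []
Visit 7, push [1]
Visit 1, push [2]
Visit 2, push []

DFS order: [6, 4, 0, 5, 3, 7, 1, 2]


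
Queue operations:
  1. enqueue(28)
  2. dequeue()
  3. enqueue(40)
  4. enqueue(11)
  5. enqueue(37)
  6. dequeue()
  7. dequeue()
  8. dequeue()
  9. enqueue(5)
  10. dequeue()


enqueue(28) -> [28]
dequeue()->28, []
enqueue(40) -> [40]
enqueue(11) -> [40, 11]
enqueue(37) -> [40, 11, 37]
dequeue()->40, [11, 37]
dequeue()->11, [37]
dequeue()->37, []
enqueue(5) -> [5]
dequeue()->5, []

Final queue: []


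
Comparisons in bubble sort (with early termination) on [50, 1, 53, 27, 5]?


Algorithm: bubble sort (with early termination)
Input: [50, 1, 53, 27, 5]
Sorted: [1, 5, 27, 50, 53]

10


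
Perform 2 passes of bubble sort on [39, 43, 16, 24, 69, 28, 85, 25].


Initial: [39, 43, 16, 24, 69, 28, 85, 25]
Pass 1: [39, 16, 24, 43, 28, 69, 25, 85] (4 swaps)
Pass 2: [16, 24, 39, 28, 43, 25, 69, 85] (4 swaps)

After 2 passes: [16, 24, 39, 28, 43, 25, 69, 85]


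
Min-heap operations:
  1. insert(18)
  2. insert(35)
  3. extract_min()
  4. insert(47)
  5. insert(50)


insert(18) -> [18]
insert(35) -> [18, 35]
extract_min()->18, [35]
insert(47) -> [35, 47]
insert(50) -> [35, 47, 50]

Final heap: [35, 47, 50]


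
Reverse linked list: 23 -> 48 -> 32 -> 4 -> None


Step 1: curr=23, set curr.next=prev(None) | reversed so far: 23
Step 2: curr=48, set curr.next=prev(23) | reversed so far: 48 -> 23
Step 3: curr=32, set curr.next=prev(48) | reversed so far: 32 -> 48 -> 23
Step 4: curr=4, set curr.next=prev(32) | reversed so far: 4 -> 32 -> 48 -> 23

4 -> 32 -> 48 -> 23 -> None


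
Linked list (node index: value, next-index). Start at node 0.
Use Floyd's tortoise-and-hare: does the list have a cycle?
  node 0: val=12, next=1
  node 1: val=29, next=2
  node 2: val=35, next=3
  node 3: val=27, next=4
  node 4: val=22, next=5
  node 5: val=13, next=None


Floyd's tortoise (slow, +1) and hare (fast, +2):
  init: slow=0, fast=0
  step 1: slow=1, fast=2
  step 2: slow=2, fast=4
  step 3: fast 4->5->None, no cycle

Cycle: no


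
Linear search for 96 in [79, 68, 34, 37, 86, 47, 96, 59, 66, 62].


i=0: 79!=96
i=1: 68!=96
i=2: 34!=96
i=3: 37!=96
i=4: 86!=96
i=5: 47!=96
i=6: 96==96 found!

Found at 6, 7 comps


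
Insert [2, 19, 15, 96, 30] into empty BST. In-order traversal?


Insert 2: root
Insert 19: R from 2
Insert 15: R from 2 -> L from 19
Insert 96: R from 2 -> R from 19
Insert 30: R from 2 -> R from 19 -> L from 96

In-order: [2, 15, 19, 30, 96]


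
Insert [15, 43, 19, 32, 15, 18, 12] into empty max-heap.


Insert 15: [15]
Insert 43: [43, 15]
Insert 19: [43, 15, 19]
Insert 32: [43, 32, 19, 15]
Insert 15: [43, 32, 19, 15, 15]
Insert 18: [43, 32, 19, 15, 15, 18]
Insert 12: [43, 32, 19, 15, 15, 18, 12]

Final heap: [43, 32, 19, 15, 15, 18, 12]


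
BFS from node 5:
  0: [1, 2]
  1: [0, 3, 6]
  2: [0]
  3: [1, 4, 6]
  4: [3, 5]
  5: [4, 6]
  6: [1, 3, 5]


Visit 5, enqueue [4, 6]
Visit 4, enqueue [3]
Visit 6, enqueue [1]
Visit 3, enqueue []
Visit 1, enqueue [0]
Visit 0, enqueue [2]
Visit 2, enqueue []

BFS order: [5, 4, 6, 3, 1, 0, 2]


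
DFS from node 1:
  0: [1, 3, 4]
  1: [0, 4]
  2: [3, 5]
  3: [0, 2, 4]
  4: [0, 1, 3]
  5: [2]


Visit 1, push [4, 0]
Visit 0, push [4, 3]
Visit 3, push [4, 2]
Visit 2, push [5]
Visit 5, push []
Visit 4, push []

DFS order: [1, 0, 3, 2, 5, 4]


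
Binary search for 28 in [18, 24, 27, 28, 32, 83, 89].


Step 1: lo=0, hi=6, mid=3, val=28

Found at index 3


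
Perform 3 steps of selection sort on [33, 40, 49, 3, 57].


Initial: [33, 40, 49, 3, 57]
Step 1: min=3 at 3
  Swap: [3, 40, 49, 33, 57]
Step 2: min=33 at 3
  Swap: [3, 33, 49, 40, 57]
Step 3: min=40 at 3
  Swap: [3, 33, 40, 49, 57]

After 3 steps: [3, 33, 40, 49, 57]


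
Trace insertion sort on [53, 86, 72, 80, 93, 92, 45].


Initial: [53, 86, 72, 80, 93, 92, 45]
Insert 86: [53, 86, 72, 80, 93, 92, 45]
Insert 72: [53, 72, 86, 80, 93, 92, 45]
Insert 80: [53, 72, 80, 86, 93, 92, 45]
Insert 93: [53, 72, 80, 86, 93, 92, 45]
Insert 92: [53, 72, 80, 86, 92, 93, 45]
Insert 45: [45, 53, 72, 80, 86, 92, 93]

Sorted: [45, 53, 72, 80, 86, 92, 93]


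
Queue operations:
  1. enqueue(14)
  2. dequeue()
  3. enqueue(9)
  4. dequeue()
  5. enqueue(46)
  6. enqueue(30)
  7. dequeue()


enqueue(14) -> [14]
dequeue()->14, []
enqueue(9) -> [9]
dequeue()->9, []
enqueue(46) -> [46]
enqueue(30) -> [46, 30]
dequeue()->46, [30]

Final queue: [30]


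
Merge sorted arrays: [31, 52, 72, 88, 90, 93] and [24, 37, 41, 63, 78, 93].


Take 24 from B
Take 31 from A
Take 37 from B
Take 41 from B
Take 52 from A
Take 63 from B
Take 72 from A
Take 78 from B
Take 88 from A
Take 90 from A
Take 93 from A

Merged: [24, 31, 37, 41, 52, 63, 72, 78, 88, 90, 93, 93]


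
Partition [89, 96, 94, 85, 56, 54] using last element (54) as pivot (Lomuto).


Pivot: 54
Place pivot at 0: [54, 96, 94, 85, 56, 89]

Partitioned: [54, 96, 94, 85, 56, 89]


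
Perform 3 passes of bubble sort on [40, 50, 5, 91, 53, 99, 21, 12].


Initial: [40, 50, 5, 91, 53, 99, 21, 12]
Pass 1: [40, 5, 50, 53, 91, 21, 12, 99] (4 swaps)
Pass 2: [5, 40, 50, 53, 21, 12, 91, 99] (3 swaps)
Pass 3: [5, 40, 50, 21, 12, 53, 91, 99] (2 swaps)

After 3 passes: [5, 40, 50, 21, 12, 53, 91, 99]


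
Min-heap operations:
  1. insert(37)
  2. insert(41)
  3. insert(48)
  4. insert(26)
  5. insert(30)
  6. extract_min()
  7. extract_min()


insert(37) -> [37]
insert(41) -> [37, 41]
insert(48) -> [37, 41, 48]
insert(26) -> [26, 37, 48, 41]
insert(30) -> [26, 30, 48, 41, 37]
extract_min()->26, [30, 37, 48, 41]
extract_min()->30, [37, 41, 48]

Final heap: [37, 41, 48]


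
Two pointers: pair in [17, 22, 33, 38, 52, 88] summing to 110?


lo=0(17)+hi=5(88)=105
lo=1(22)+hi=5(88)=110

Yes: 22+88=110


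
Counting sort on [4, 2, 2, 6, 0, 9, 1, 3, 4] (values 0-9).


Input: [4, 2, 2, 6, 0, 9, 1, 3, 4]
Counts: [1, 1, 2, 1, 2, 0, 1, 0, 0, 1]

Sorted: [0, 1, 2, 2, 3, 4, 4, 6, 9]


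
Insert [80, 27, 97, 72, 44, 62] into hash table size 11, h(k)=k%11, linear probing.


Insert 80: h=3 -> slot 3
Insert 27: h=5 -> slot 5
Insert 97: h=9 -> slot 9
Insert 72: h=6 -> slot 6
Insert 44: h=0 -> slot 0
Insert 62: h=7 -> slot 7

Table: [44, None, None, 80, None, 27, 72, 62, None, 97, None]


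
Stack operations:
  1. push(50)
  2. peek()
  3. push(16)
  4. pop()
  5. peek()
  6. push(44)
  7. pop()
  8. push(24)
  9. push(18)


push(50) -> [50]
peek()->50
push(16) -> [50, 16]
pop()->16, [50]
peek()->50
push(44) -> [50, 44]
pop()->44, [50]
push(24) -> [50, 24]
push(18) -> [50, 24, 18]

Final stack: [50, 24, 18]


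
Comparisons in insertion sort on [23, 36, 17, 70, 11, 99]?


Algorithm: insertion sort
Input: [23, 36, 17, 70, 11, 99]
Sorted: [11, 17, 23, 36, 70, 99]

9


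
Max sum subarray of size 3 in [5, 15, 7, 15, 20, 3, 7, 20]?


[0:3]: 27
[1:4]: 37
[2:5]: 42
[3:6]: 38
[4:7]: 30
[5:8]: 30

Max: 42 at [2:5]


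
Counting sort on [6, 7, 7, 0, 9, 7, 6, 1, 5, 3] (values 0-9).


Input: [6, 7, 7, 0, 9, 7, 6, 1, 5, 3]
Counts: [1, 1, 0, 1, 0, 1, 2, 3, 0, 1]

Sorted: [0, 1, 3, 5, 6, 6, 7, 7, 7, 9]


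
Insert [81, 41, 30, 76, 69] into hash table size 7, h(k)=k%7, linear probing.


Insert 81: h=4 -> slot 4
Insert 41: h=6 -> slot 6
Insert 30: h=2 -> slot 2
Insert 76: h=6, 1 probes -> slot 0
Insert 69: h=6, 2 probes -> slot 1

Table: [76, 69, 30, None, 81, None, 41]


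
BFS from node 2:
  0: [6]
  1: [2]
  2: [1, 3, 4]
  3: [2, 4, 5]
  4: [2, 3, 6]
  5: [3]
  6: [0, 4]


Visit 2, enqueue [1, 3, 4]
Visit 1, enqueue []
Visit 3, enqueue [5]
Visit 4, enqueue [6]
Visit 5, enqueue []
Visit 6, enqueue [0]
Visit 0, enqueue []

BFS order: [2, 1, 3, 4, 5, 6, 0]


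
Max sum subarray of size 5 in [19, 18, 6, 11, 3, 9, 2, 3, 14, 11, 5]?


[0:5]: 57
[1:6]: 47
[2:7]: 31
[3:8]: 28
[4:9]: 31
[5:10]: 39
[6:11]: 35

Max: 57 at [0:5]


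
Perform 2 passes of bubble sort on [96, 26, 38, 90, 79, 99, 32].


Initial: [96, 26, 38, 90, 79, 99, 32]
Pass 1: [26, 38, 90, 79, 96, 32, 99] (5 swaps)
Pass 2: [26, 38, 79, 90, 32, 96, 99] (2 swaps)

After 2 passes: [26, 38, 79, 90, 32, 96, 99]


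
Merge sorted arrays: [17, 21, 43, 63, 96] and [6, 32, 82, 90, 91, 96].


Take 6 from B
Take 17 from A
Take 21 from A
Take 32 from B
Take 43 from A
Take 63 from A
Take 82 from B
Take 90 from B
Take 91 from B
Take 96 from A

Merged: [6, 17, 21, 32, 43, 63, 82, 90, 91, 96, 96]


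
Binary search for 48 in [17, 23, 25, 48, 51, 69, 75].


Step 1: lo=0, hi=6, mid=3, val=48

Found at index 3


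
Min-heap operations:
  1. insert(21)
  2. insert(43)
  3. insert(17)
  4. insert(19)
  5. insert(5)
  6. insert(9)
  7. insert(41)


insert(21) -> [21]
insert(43) -> [21, 43]
insert(17) -> [17, 43, 21]
insert(19) -> [17, 19, 21, 43]
insert(5) -> [5, 17, 21, 43, 19]
insert(9) -> [5, 17, 9, 43, 19, 21]
insert(41) -> [5, 17, 9, 43, 19, 21, 41]

Final heap: [5, 17, 9, 43, 19, 21, 41]


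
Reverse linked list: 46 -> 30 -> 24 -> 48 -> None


Step 1: curr=46, set curr.next=prev(None) | reversed so far: 46
Step 2: curr=30, set curr.next=prev(46) | reversed so far: 30 -> 46
Step 3: curr=24, set curr.next=prev(30) | reversed so far: 24 -> 30 -> 46
Step 4: curr=48, set curr.next=prev(24) | reversed so far: 48 -> 24 -> 30 -> 46

48 -> 24 -> 30 -> 46 -> None


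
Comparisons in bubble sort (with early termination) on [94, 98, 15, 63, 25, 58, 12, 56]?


Algorithm: bubble sort (with early termination)
Input: [94, 98, 15, 63, 25, 58, 12, 56]
Sorted: [12, 15, 25, 56, 58, 63, 94, 98]

28


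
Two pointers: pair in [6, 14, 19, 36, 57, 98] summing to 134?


lo=0(6)+hi=5(98)=104
lo=1(14)+hi=5(98)=112
lo=2(19)+hi=5(98)=117
lo=3(36)+hi=5(98)=134

Yes: 36+98=134


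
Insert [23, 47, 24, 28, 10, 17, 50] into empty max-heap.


Insert 23: [23]
Insert 47: [47, 23]
Insert 24: [47, 23, 24]
Insert 28: [47, 28, 24, 23]
Insert 10: [47, 28, 24, 23, 10]
Insert 17: [47, 28, 24, 23, 10, 17]
Insert 50: [50, 28, 47, 23, 10, 17, 24]

Final heap: [50, 28, 47, 23, 10, 17, 24]


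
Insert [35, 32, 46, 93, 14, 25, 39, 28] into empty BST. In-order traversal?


Insert 35: root
Insert 32: L from 35
Insert 46: R from 35
Insert 93: R from 35 -> R from 46
Insert 14: L from 35 -> L from 32
Insert 25: L from 35 -> L from 32 -> R from 14
Insert 39: R from 35 -> L from 46
Insert 28: L from 35 -> L from 32 -> R from 14 -> R from 25

In-order: [14, 25, 28, 32, 35, 39, 46, 93]


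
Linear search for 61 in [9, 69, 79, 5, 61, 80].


i=0: 9!=61
i=1: 69!=61
i=2: 79!=61
i=3: 5!=61
i=4: 61==61 found!

Found at 4, 5 comps


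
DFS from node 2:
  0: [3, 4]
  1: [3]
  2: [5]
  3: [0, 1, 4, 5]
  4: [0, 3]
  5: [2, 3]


Visit 2, push [5]
Visit 5, push [3]
Visit 3, push [4, 1, 0]
Visit 0, push [4]
Visit 4, push []
Visit 1, push []

DFS order: [2, 5, 3, 0, 4, 1]


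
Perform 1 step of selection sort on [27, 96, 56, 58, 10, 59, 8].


Initial: [27, 96, 56, 58, 10, 59, 8]
Step 1: min=8 at 6
  Swap: [8, 96, 56, 58, 10, 59, 27]

After 1 step: [8, 96, 56, 58, 10, 59, 27]


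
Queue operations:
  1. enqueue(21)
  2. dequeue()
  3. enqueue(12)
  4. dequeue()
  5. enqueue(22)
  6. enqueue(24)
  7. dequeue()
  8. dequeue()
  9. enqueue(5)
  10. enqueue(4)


enqueue(21) -> [21]
dequeue()->21, []
enqueue(12) -> [12]
dequeue()->12, []
enqueue(22) -> [22]
enqueue(24) -> [22, 24]
dequeue()->22, [24]
dequeue()->24, []
enqueue(5) -> [5]
enqueue(4) -> [5, 4]

Final queue: [5, 4]


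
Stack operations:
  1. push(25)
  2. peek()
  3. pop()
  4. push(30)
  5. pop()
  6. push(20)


push(25) -> [25]
peek()->25
pop()->25, []
push(30) -> [30]
pop()->30, []
push(20) -> [20]

Final stack: [20]


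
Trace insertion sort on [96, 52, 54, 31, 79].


Initial: [96, 52, 54, 31, 79]
Insert 52: [52, 96, 54, 31, 79]
Insert 54: [52, 54, 96, 31, 79]
Insert 31: [31, 52, 54, 96, 79]
Insert 79: [31, 52, 54, 79, 96]

Sorted: [31, 52, 54, 79, 96]


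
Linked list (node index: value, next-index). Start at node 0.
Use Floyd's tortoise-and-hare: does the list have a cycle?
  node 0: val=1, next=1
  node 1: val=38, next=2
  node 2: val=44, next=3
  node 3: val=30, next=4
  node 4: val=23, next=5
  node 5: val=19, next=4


Floyd's tortoise (slow, +1) and hare (fast, +2):
  init: slow=0, fast=0
  step 1: slow=1, fast=2
  step 2: slow=2, fast=4
  step 3: slow=3, fast=4
  step 4: slow=4, fast=4
  slow == fast at node 4: cycle detected

Cycle: yes


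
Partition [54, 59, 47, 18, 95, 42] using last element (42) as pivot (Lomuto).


Pivot: 42
  18 <= 42: swap -> [18, 59, 47, 54, 95, 42]
Place pivot at 1: [18, 42, 47, 54, 95, 59]

Partitioned: [18, 42, 47, 54, 95, 59]


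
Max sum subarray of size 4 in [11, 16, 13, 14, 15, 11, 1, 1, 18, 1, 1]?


[0:4]: 54
[1:5]: 58
[2:6]: 53
[3:7]: 41
[4:8]: 28
[5:9]: 31
[6:10]: 21
[7:11]: 21

Max: 58 at [1:5]


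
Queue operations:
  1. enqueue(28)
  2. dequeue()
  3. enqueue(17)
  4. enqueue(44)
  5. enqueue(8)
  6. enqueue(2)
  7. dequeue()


enqueue(28) -> [28]
dequeue()->28, []
enqueue(17) -> [17]
enqueue(44) -> [17, 44]
enqueue(8) -> [17, 44, 8]
enqueue(2) -> [17, 44, 8, 2]
dequeue()->17, [44, 8, 2]

Final queue: [44, 8, 2]
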